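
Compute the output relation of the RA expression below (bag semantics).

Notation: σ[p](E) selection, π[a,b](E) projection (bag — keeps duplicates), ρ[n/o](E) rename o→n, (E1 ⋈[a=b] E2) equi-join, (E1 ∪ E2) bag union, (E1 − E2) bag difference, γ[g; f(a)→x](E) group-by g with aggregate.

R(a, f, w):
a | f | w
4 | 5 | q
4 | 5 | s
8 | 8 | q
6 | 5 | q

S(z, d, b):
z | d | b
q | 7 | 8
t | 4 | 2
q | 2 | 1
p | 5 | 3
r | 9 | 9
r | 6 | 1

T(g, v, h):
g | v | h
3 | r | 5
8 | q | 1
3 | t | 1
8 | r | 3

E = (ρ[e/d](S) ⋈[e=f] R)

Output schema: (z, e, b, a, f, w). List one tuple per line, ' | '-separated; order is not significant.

Subexpression sizes:
  S → 6
  ρ[e/d](S) → 6
  R → 4
  (ρ[e/d](S) ⋈[e=f] R) → 3

== RESULT ==
z | e | b | a | f | w
p | 5 | 3 | 4 | 5 | q
p | 5 | 3 | 4 | 5 | s
p | 5 | 3 | 6 | 5 | q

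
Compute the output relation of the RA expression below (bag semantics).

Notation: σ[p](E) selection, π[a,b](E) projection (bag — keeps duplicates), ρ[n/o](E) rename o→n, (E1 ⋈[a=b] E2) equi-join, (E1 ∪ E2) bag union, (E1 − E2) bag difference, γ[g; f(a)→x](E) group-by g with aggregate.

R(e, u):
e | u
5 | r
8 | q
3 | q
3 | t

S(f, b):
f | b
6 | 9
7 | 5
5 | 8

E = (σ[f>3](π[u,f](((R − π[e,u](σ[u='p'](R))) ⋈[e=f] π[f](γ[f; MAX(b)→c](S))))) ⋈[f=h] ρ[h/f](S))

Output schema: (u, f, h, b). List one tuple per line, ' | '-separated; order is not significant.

Stepwise |·|:
  R → 4
  R → 4
  σ[u='p'](R) → 0
  π[e,u](σ[u='p'](R)) → 0
  (R − π[e,u](σ[u='p'](R))) → 4
  S → 3
  γ[f; MAX(b)→c](S) → 3
  π[f](γ[f; MAX(b)→c](S)) → 3
  ((R − π[e,u](σ[u='p'](R))) ⋈[e=f] π[f](γ[f; MAX(b)→c](S))) → 1
  π[u,f](((R − π[e,u](σ[u='p'](R))) ⋈[e=f] π[f](γ[f; MAX(b)→c](S)))) → 1
  σ[f>3](π[u,f](((R − π[e,u](σ[u='p'](R))) ⋈[e=f] π[f](γ[f; MAX(b)→c](S))))) → 1
  S → 3
  ρ[h/f](S) → 3
  (σ[f>3](π[u,f](((R − π[e,u](σ[u='p'](R))) ⋈[e=f] π[f](γ[f; MAX(b)→c](S))))) ⋈[f=h] ρ[h/f](S)) → 1

== RESULT ==
u | f | h | b
r | 5 | 5 | 8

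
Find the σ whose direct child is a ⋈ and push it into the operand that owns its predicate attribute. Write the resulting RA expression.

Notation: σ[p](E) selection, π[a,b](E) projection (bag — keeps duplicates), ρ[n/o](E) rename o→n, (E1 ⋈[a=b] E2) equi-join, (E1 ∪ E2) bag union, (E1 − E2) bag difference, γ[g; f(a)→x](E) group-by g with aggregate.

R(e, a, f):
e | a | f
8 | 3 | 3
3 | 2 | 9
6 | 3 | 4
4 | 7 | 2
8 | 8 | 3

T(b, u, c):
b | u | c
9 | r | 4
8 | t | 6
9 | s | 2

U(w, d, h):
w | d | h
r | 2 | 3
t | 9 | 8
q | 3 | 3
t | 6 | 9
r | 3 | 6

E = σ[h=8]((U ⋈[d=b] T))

σ filters on h, owned by the left side.
E' = (σ[h=8](U) ⋈[d=b] T)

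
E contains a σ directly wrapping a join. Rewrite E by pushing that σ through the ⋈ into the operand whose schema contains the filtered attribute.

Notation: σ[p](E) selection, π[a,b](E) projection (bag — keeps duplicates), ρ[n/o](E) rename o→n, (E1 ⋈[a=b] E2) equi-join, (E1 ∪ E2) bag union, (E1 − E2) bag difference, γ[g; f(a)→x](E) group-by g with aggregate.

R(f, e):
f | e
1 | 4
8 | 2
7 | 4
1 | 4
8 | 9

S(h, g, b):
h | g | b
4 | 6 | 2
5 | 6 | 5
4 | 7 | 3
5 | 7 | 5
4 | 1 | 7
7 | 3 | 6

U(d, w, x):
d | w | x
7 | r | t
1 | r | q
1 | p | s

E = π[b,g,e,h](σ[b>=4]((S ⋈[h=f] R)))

σ filters on b, owned by the left side.
E' = π[b,g,e,h]((σ[b>=4](S) ⋈[h=f] R))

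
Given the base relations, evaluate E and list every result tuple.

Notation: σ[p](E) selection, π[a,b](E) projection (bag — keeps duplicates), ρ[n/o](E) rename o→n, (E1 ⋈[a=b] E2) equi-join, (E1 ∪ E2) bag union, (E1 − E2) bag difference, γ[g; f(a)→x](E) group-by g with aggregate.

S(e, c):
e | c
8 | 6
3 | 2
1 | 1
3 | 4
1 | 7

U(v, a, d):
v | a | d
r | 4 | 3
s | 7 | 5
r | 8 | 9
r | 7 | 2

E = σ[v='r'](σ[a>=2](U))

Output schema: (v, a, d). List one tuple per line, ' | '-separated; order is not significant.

Per-node cardinality:
  U → 4
  σ[a>=2](U) → 4
  σ[v='r'](σ[a>=2](U)) → 3

== RESULT ==
v | a | d
r | 4 | 3
r | 7 | 2
r | 8 | 9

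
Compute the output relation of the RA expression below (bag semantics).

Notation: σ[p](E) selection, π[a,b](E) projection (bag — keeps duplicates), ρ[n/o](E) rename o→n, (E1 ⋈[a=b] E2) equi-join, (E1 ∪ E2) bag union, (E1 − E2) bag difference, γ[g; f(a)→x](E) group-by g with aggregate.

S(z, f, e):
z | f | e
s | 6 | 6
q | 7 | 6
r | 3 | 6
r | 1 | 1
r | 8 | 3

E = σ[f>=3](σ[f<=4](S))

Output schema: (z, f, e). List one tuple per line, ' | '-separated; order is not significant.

Per-node cardinality:
  S → 5
  σ[f<=4](S) → 2
  σ[f>=3](σ[f<=4](S)) → 1

== RESULT ==
z | f | e
r | 3 | 6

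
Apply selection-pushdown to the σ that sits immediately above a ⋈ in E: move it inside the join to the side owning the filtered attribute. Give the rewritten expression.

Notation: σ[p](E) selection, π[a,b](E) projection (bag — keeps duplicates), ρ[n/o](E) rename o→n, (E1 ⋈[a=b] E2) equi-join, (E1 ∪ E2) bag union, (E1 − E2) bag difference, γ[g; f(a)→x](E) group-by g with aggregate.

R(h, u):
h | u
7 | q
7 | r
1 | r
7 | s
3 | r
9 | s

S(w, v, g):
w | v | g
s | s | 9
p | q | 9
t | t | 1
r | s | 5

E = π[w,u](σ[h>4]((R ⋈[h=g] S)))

σ filters on h, owned by the left side.
E' = π[w,u]((σ[h>4](R) ⋈[h=g] S))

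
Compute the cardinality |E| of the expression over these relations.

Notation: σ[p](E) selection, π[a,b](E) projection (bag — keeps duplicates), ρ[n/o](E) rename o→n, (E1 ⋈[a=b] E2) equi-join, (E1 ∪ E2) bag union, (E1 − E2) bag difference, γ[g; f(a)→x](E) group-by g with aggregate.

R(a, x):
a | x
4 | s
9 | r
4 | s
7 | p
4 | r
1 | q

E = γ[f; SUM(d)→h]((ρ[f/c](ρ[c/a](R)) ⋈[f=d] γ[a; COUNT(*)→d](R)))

Subexpression sizes:
  R → 6
  ρ[c/a](R) → 6
  ρ[f/c](ρ[c/a](R)) → 6
  R → 6
  γ[a; COUNT(*)→d](R) → 4
  (ρ[f/c](ρ[c/a](R)) ⋈[f=d] γ[a; COUNT(*)→d](R)) → 3
  γ[f; SUM(d)→h]((ρ[f/c](ρ[c/a](R)) ⋈[f=d] γ[a; COUNT(*)→d](R))) → 1

|E| = 1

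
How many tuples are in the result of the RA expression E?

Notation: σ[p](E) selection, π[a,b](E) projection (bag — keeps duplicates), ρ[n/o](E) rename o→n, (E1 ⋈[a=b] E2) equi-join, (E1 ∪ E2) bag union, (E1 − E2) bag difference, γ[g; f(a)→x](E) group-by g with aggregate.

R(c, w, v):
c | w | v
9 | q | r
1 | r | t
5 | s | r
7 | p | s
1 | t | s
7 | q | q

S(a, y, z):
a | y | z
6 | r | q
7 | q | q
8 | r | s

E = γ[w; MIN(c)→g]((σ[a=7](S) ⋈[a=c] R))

Stepwise |·|:
  S → 3
  σ[a=7](S) → 1
  R → 6
  (σ[a=7](S) ⋈[a=c] R) → 2
  γ[w; MIN(c)→g]((σ[a=7](S) ⋈[a=c] R)) → 2

|E| = 2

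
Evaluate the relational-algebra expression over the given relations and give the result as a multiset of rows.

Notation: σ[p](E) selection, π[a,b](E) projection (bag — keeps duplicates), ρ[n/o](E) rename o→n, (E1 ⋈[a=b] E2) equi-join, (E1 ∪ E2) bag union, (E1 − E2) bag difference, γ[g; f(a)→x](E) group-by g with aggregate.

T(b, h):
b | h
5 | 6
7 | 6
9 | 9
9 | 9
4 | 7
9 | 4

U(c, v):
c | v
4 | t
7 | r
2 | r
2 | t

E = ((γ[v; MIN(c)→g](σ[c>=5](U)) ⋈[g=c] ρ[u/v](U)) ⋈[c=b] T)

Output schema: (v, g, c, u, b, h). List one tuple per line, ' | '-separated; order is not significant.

Row counts bottom-up:
  U → 4
  σ[c>=5](U) → 1
  γ[v; MIN(c)→g](σ[c>=5](U)) → 1
  U → 4
  ρ[u/v](U) → 4
  (γ[v; MIN(c)→g](σ[c>=5](U)) ⋈[g=c] ρ[u/v](U)) → 1
  T → 6
  ((γ[v; MIN(c)→g](σ[c>=5](U)) ⋈[g=c] ρ[u/v](U)) ⋈[c=b] T) → 1

== RESULT ==
v | g | c | u | b | h
r | 7 | 7 | r | 7 | 6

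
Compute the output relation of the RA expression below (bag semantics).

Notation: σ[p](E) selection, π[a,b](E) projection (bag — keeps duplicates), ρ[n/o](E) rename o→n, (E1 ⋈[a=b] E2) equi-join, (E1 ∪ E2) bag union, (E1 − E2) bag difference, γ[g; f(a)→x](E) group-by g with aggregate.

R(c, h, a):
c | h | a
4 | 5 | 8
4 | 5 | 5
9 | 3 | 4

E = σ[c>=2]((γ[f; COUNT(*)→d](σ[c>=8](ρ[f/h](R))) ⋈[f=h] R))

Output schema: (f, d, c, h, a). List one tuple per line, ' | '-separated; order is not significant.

Stepwise |·|:
  R → 3
  ρ[f/h](R) → 3
  σ[c>=8](ρ[f/h](R)) → 1
  γ[f; COUNT(*)→d](σ[c>=8](ρ[f/h](R))) → 1
  R → 3
  (γ[f; COUNT(*)→d](σ[c>=8](ρ[f/h](R))) ⋈[f=h] R) → 1
  σ[c>=2]((γ[f; COUNT(*)→d](σ[c>=8](ρ[f/h](R))) ⋈[f=h] R)) → 1

== RESULT ==
f | d | c | h | a
3 | 1 | 9 | 3 | 4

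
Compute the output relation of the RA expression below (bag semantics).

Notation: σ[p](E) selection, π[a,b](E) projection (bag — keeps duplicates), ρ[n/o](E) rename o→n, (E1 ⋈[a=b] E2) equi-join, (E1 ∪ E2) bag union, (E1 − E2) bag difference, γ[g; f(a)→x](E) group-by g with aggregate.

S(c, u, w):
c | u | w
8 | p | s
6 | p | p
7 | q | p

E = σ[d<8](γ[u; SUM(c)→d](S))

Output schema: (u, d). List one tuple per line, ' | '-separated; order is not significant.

Row counts bottom-up:
  S → 3
  γ[u; SUM(c)→d](S) → 2
  σ[d<8](γ[u; SUM(c)→d](S)) → 1

== RESULT ==
u | d
q | 7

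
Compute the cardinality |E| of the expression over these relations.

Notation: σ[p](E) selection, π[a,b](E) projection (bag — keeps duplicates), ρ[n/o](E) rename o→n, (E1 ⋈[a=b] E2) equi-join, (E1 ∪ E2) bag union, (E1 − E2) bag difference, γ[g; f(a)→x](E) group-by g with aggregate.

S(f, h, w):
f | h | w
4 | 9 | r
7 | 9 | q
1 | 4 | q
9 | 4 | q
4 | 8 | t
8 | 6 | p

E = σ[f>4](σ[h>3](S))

Subexpression sizes:
  S → 6
  σ[h>3](S) → 6
  σ[f>4](σ[h>3](S)) → 3

|E| = 3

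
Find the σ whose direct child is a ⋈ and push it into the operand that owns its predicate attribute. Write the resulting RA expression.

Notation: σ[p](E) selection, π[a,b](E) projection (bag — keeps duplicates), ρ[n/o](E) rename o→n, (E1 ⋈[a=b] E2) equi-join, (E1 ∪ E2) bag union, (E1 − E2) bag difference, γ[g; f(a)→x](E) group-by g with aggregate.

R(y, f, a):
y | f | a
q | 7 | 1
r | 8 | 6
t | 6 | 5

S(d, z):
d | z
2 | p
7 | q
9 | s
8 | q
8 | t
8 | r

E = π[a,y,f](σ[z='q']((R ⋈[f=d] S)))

σ filters on z, owned by the right side.
E' = π[a,y,f]((R ⋈[f=d] σ[z='q'](S)))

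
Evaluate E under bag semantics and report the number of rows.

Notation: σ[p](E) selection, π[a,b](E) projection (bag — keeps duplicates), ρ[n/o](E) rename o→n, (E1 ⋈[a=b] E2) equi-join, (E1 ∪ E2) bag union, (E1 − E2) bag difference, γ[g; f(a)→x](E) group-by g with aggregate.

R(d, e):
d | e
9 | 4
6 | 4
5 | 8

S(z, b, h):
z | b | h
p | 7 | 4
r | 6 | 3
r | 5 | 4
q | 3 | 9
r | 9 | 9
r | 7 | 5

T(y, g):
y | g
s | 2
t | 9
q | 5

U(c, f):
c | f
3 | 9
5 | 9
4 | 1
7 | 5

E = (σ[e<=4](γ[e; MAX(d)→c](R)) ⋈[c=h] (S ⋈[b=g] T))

Subexpression sizes:
  R → 3
  γ[e; MAX(d)→c](R) → 2
  σ[e<=4](γ[e; MAX(d)→c](R)) → 1
  S → 6
  T → 3
  (S ⋈[b=g] T) → 2
  (σ[e<=4](γ[e; MAX(d)→c](R)) ⋈[c=h] (S ⋈[b=g] T)) → 1

|E| = 1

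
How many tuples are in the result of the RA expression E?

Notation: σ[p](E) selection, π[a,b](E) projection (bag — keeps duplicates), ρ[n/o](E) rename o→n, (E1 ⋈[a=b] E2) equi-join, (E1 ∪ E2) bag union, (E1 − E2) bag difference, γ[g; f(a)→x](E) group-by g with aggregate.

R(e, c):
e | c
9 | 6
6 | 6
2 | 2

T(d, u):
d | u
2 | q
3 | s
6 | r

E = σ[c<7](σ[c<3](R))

Subexpression sizes:
  R → 3
  σ[c<3](R) → 1
  σ[c<7](σ[c<3](R)) → 1

|E| = 1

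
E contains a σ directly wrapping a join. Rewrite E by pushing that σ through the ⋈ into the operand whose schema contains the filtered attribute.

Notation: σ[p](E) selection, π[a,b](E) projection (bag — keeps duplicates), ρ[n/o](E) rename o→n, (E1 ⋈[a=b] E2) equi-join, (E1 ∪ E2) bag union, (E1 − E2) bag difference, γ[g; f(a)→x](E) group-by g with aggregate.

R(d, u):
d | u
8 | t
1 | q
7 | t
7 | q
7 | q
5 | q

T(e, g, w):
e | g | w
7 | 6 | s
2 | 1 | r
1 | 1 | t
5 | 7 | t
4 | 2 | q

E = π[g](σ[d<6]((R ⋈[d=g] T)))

σ filters on d, owned by the left side.
E' = π[g]((σ[d<6](R) ⋈[d=g] T))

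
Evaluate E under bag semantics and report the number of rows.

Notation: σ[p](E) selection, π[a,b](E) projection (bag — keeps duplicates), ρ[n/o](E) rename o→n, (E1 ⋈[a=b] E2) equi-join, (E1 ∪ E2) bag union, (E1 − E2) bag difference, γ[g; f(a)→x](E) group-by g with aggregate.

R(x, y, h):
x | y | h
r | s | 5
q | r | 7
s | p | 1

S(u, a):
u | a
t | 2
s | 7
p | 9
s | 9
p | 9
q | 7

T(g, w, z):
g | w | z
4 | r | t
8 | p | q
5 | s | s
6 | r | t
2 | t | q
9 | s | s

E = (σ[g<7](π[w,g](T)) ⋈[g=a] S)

Row counts bottom-up:
  T → 6
  π[w,g](T) → 6
  σ[g<7](π[w,g](T)) → 4
  S → 6
  (σ[g<7](π[w,g](T)) ⋈[g=a] S) → 1

|E| = 1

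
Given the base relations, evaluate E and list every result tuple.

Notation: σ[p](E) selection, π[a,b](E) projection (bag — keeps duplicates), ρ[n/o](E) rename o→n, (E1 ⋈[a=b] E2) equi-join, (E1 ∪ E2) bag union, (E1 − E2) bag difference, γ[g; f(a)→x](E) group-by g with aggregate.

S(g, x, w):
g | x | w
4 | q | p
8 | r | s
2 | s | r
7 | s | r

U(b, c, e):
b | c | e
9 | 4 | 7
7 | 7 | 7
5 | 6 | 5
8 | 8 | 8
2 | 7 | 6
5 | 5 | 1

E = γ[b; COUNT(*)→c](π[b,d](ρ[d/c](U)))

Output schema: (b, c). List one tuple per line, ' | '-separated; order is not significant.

Row counts bottom-up:
  U → 6
  ρ[d/c](U) → 6
  π[b,d](ρ[d/c](U)) → 6
  γ[b; COUNT(*)→c](π[b,d](ρ[d/c](U))) → 5

== RESULT ==
b | c
2 | 1
5 | 2
7 | 1
8 | 1
9 | 1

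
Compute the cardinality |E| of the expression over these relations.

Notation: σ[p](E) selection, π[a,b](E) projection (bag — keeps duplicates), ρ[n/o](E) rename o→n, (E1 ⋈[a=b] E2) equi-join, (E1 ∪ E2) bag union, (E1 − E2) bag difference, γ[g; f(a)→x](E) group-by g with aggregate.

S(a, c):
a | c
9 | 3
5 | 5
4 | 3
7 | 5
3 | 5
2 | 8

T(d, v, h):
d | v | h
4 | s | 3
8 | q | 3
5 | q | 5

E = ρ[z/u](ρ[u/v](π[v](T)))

Subexpression sizes:
  T → 3
  π[v](T) → 3
  ρ[u/v](π[v](T)) → 3
  ρ[z/u](ρ[u/v](π[v](T))) → 3

|E| = 3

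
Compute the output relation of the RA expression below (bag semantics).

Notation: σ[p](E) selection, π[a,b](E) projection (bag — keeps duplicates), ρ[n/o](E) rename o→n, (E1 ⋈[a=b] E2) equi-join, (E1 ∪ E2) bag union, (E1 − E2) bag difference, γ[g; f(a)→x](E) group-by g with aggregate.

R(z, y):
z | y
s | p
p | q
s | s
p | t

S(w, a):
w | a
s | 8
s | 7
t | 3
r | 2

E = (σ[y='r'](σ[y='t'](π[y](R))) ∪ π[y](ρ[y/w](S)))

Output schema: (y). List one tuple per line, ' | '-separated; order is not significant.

Per-node cardinality:
  R → 4
  π[y](R) → 4
  σ[y='t'](π[y](R)) → 1
  σ[y='r'](σ[y='t'](π[y](R))) → 0
  S → 4
  ρ[y/w](S) → 4
  π[y](ρ[y/w](S)) → 4
  (σ[y='r'](σ[y='t'](π[y](R))) ∪ π[y](ρ[y/w](S))) → 4

== RESULT ==
y
r
s
s
t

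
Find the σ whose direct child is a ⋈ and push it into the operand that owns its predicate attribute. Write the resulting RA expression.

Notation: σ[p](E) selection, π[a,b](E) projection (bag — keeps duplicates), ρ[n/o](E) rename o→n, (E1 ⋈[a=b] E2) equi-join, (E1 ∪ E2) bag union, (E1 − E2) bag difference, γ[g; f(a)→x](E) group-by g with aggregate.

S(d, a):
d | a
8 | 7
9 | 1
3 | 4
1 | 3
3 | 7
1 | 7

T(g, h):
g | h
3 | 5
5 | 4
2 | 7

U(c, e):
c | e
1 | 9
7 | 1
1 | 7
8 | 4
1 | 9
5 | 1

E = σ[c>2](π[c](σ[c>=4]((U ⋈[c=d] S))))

σ filters on c, owned by the left side.
E' = σ[c>2](π[c]((σ[c>=4](U) ⋈[c=d] S)))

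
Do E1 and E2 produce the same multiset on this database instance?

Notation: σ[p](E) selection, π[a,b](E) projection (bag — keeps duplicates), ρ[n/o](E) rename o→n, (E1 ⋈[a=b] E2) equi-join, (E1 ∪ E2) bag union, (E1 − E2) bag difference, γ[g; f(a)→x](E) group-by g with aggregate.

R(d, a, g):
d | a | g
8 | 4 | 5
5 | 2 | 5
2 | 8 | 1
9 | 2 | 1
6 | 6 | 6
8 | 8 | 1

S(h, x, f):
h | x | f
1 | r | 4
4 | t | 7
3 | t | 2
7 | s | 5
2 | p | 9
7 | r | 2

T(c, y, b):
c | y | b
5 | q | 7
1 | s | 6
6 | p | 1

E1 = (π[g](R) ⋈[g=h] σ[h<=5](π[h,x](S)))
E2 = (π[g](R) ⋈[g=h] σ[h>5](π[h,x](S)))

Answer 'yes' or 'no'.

E1 subexpression sizes:
  R → 6
  π[g](R) → 6
  S → 6
  π[h,x](S) → 6
  σ[h<=5](π[h,x](S)) → 4
  (π[g](R) ⋈[g=h] σ[h<=5](π[h,x](S))) → 3
E2 subexpression sizes:
  R → 6
  π[g](R) → 6
  S → 6
  π[h,x](S) → 6
  σ[h>5](π[h,x](S)) → 2
  (π[g](R) ⋈[g=h] σ[h>5](π[h,x](S))) → 0

E1 result:
g | h | x
1 | 1 | r
1 | 1 | r
1 | 1 | r
E2 result:
g | h | x
(0 rows)
Witness: (1, 1, 'r') appears 3× in E1 but 0× in E2.

no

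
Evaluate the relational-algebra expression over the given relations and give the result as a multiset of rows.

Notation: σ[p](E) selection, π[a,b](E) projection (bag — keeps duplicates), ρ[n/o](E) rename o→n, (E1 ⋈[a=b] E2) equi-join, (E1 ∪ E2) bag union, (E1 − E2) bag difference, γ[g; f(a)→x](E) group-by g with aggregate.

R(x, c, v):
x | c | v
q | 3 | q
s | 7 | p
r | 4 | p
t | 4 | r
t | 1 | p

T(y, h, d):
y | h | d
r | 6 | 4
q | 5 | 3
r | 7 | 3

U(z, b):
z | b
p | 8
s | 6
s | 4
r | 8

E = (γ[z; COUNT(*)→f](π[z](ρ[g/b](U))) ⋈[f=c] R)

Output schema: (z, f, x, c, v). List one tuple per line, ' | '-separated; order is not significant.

Subexpression sizes:
  U → 4
  ρ[g/b](U) → 4
  π[z](ρ[g/b](U)) → 4
  γ[z; COUNT(*)→f](π[z](ρ[g/b](U))) → 3
  R → 5
  (γ[z; COUNT(*)→f](π[z](ρ[g/b](U))) ⋈[f=c] R) → 2

== RESULT ==
z | f | x | c | v
p | 1 | t | 1 | p
r | 1 | t | 1 | p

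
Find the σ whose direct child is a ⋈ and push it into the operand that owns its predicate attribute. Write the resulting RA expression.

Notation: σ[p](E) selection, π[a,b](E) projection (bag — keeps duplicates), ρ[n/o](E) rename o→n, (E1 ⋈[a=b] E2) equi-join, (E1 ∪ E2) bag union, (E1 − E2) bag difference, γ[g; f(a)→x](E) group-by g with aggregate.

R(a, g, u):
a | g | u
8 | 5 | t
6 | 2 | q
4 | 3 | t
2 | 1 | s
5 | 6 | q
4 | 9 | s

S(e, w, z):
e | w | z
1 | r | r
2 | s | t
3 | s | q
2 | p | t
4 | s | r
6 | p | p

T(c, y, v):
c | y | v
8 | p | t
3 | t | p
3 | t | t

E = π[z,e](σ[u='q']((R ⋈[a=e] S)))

σ filters on u, owned by the left side.
E' = π[z,e]((σ[u='q'](R) ⋈[a=e] S))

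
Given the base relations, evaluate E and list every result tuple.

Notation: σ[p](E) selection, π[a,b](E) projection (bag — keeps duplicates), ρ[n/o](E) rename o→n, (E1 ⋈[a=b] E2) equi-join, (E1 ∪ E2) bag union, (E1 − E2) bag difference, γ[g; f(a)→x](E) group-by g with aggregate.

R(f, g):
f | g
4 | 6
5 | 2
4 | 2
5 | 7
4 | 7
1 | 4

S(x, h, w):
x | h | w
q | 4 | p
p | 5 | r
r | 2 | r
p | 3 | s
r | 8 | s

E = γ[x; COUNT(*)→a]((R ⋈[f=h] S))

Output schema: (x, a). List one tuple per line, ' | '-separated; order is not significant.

Stepwise |·|:
  R → 6
  S → 5
  (R ⋈[f=h] S) → 5
  γ[x; COUNT(*)→a]((R ⋈[f=h] S)) → 2

== RESULT ==
x | a
p | 2
q | 3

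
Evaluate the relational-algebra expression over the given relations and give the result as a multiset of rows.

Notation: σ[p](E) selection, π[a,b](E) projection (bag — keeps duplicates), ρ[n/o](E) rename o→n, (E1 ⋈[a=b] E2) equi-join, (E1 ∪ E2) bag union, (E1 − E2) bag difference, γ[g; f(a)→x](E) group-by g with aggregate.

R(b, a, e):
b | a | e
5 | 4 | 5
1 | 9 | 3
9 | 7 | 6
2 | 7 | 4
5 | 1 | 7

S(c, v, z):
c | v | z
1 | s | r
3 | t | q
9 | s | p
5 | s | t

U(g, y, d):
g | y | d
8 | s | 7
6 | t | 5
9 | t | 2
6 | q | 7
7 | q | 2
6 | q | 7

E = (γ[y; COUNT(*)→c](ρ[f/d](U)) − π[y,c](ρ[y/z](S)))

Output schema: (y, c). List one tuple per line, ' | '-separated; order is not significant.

Per-node cardinality:
  U → 6
  ρ[f/d](U) → 6
  γ[y; COUNT(*)→c](ρ[f/d](U)) → 3
  S → 4
  ρ[y/z](S) → 4
  π[y,c](ρ[y/z](S)) → 4
  (γ[y; COUNT(*)→c](ρ[f/d](U)) − π[y,c](ρ[y/z](S))) → 2

== RESULT ==
y | c
s | 1
t | 2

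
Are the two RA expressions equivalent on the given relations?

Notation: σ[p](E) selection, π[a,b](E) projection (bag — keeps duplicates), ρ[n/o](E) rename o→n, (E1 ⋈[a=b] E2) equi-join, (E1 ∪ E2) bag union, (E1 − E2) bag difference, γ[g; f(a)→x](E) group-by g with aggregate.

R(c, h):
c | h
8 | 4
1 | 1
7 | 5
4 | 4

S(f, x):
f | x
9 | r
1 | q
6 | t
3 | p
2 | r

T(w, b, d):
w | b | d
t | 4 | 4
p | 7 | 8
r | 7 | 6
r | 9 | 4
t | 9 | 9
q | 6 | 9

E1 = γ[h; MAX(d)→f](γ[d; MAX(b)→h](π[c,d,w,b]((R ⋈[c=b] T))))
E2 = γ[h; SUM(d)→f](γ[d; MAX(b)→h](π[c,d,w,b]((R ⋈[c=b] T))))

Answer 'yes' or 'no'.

E1 stepwise |·|:
  R → 4
  T → 6
  (R ⋈[c=b] T) → 3
  π[c,d,w,b]((R ⋈[c=b] T)) → 3
  γ[d; MAX(b)→h](π[c,d,w,b]((R ⋈[c=b] T))) → 3
  γ[h; MAX(d)→f](γ[d; MAX(b)→h](π[c,d,w,b]((R ⋈[c=b] T)))) → 2
E2 stepwise |·|:
  R → 4
  T → 6
  (R ⋈[c=b] T) → 3
  π[c,d,w,b]((R ⋈[c=b] T)) → 3
  γ[d; MAX(b)→h](π[c,d,w,b]((R ⋈[c=b] T))) → 3
  γ[h; SUM(d)→f](γ[d; MAX(b)→h](π[c,d,w,b]((R ⋈[c=b] T)))) → 2

E1 result:
h | f
4 | 4
7 | 8
E2 result:
h | f
4 | 4
7 | 14
Witness: (7, 8) appears 1× in E1 but 0× in E2.

no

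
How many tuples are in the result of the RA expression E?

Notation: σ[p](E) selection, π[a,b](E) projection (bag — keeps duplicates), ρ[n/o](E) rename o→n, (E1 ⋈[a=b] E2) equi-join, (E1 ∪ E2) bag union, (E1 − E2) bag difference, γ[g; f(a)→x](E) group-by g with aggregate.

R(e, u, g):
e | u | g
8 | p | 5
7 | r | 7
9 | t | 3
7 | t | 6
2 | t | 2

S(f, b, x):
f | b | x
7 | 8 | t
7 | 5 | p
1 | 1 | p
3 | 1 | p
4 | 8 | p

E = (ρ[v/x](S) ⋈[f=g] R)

Stepwise |·|:
  S → 5
  ρ[v/x](S) → 5
  R → 5
  (ρ[v/x](S) ⋈[f=g] R) → 3

|E| = 3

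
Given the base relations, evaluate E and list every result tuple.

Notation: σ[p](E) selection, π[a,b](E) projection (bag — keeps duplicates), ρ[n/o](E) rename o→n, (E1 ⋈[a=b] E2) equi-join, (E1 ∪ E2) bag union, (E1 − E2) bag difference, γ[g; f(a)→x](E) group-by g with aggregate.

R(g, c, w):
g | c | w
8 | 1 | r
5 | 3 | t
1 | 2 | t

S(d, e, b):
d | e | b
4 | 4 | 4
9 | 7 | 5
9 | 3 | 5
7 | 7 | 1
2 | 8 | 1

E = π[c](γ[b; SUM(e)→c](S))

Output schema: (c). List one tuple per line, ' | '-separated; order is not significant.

Stepwise |·|:
  S → 5
  γ[b; SUM(e)→c](S) → 3
  π[c](γ[b; SUM(e)→c](S)) → 3

== RESULT ==
c
4
10
15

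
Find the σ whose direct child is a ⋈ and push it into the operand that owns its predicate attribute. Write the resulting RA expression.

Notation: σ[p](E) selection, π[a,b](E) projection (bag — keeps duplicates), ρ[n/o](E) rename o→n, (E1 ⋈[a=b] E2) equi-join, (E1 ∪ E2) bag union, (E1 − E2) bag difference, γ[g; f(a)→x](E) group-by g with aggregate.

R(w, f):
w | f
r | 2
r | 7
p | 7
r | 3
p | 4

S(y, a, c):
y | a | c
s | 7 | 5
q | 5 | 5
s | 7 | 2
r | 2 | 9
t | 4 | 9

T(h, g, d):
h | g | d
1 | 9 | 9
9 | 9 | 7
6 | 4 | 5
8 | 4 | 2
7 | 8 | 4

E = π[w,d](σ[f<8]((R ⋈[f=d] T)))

σ filters on f, owned by the left side.
E' = π[w,d]((σ[f<8](R) ⋈[f=d] T))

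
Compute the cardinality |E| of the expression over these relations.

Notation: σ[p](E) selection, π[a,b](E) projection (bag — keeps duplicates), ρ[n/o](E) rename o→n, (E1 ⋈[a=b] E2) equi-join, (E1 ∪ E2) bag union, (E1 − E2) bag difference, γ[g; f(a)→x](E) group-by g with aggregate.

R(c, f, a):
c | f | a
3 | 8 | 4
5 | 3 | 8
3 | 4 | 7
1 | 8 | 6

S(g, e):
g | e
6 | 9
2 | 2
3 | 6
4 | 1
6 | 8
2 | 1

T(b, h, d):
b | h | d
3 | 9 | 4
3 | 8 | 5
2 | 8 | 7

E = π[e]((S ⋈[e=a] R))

Row counts bottom-up:
  S → 6
  R → 4
  (S ⋈[e=a] R) → 2
  π[e]((S ⋈[e=a] R)) → 2

|E| = 2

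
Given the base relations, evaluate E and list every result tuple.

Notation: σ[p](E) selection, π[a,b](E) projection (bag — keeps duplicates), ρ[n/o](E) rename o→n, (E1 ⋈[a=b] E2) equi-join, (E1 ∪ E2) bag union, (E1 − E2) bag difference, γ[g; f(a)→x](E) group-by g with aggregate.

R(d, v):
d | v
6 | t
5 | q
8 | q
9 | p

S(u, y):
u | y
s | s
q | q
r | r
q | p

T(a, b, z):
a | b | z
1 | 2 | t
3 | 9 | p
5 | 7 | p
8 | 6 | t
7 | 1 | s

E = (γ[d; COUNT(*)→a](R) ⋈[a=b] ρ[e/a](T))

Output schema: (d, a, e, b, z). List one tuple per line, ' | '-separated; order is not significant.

Per-node cardinality:
  R → 4
  γ[d; COUNT(*)→a](R) → 4
  T → 5
  ρ[e/a](T) → 5
  (γ[d; COUNT(*)→a](R) ⋈[a=b] ρ[e/a](T)) → 4

== RESULT ==
d | a | e | b | z
5 | 1 | 7 | 1 | s
6 | 1 | 7 | 1 | s
8 | 1 | 7 | 1 | s
9 | 1 | 7 | 1 | s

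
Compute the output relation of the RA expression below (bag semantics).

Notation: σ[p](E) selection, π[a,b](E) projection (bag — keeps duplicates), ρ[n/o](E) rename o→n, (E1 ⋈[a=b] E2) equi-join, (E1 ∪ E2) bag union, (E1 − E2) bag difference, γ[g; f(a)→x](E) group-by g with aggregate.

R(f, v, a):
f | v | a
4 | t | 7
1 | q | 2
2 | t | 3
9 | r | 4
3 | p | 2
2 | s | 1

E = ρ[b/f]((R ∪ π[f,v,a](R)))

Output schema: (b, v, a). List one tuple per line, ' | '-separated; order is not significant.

Row counts bottom-up:
  R → 6
  R → 6
  π[f,v,a](R) → 6
  (R ∪ π[f,v,a](R)) → 12
  ρ[b/f]((R ∪ π[f,v,a](R))) → 12

== RESULT ==
b | v | a
1 | q | 2
1 | q | 2
2 | s | 1
2 | s | 1
2 | t | 3
2 | t | 3
3 | p | 2
3 | p | 2
4 | t | 7
4 | t | 7
9 | r | 4
9 | r | 4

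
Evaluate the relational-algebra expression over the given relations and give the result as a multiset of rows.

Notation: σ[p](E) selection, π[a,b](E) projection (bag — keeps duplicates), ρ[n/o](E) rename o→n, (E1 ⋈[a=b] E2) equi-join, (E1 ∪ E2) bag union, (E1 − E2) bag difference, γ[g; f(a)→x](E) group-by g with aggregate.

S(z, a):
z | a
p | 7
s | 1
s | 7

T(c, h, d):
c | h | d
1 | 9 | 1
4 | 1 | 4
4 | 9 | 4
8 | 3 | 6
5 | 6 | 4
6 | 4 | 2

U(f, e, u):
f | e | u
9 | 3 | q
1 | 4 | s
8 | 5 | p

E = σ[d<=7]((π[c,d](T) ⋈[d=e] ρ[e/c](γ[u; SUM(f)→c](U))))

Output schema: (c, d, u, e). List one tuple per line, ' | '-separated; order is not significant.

Per-node cardinality:
  T → 6
  π[c,d](T) → 6
  U → 3
  γ[u; SUM(f)→c](U) → 3
  ρ[e/c](γ[u; SUM(f)→c](U)) → 3
  (π[c,d](T) ⋈[d=e] ρ[e/c](γ[u; SUM(f)→c](U))) → 1
  σ[d<=7]((π[c,d](T) ⋈[d=e] ρ[e/c](γ[u; SUM(f)→c](U)))) → 1

== RESULT ==
c | d | u | e
1 | 1 | s | 1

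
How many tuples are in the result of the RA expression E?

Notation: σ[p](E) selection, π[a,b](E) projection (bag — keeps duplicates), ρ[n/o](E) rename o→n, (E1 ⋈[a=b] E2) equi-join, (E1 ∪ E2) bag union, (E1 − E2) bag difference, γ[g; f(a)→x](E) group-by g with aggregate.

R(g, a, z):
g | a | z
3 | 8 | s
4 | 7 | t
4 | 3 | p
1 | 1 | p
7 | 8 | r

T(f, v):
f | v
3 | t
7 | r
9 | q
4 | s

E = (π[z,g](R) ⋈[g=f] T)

Subexpression sizes:
  R → 5
  π[z,g](R) → 5
  T → 4
  (π[z,g](R) ⋈[g=f] T) → 4

|E| = 4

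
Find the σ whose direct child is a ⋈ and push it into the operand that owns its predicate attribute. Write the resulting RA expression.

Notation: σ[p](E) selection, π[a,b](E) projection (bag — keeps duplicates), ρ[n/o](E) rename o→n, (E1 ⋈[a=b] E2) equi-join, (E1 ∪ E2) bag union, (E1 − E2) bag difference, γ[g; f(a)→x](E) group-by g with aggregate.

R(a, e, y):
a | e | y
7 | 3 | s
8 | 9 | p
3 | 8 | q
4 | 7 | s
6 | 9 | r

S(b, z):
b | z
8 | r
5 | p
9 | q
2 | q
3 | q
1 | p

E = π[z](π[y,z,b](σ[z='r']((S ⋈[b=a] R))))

σ filters on z, owned by the left side.
E' = π[z](π[y,z,b]((σ[z='r'](S) ⋈[b=a] R)))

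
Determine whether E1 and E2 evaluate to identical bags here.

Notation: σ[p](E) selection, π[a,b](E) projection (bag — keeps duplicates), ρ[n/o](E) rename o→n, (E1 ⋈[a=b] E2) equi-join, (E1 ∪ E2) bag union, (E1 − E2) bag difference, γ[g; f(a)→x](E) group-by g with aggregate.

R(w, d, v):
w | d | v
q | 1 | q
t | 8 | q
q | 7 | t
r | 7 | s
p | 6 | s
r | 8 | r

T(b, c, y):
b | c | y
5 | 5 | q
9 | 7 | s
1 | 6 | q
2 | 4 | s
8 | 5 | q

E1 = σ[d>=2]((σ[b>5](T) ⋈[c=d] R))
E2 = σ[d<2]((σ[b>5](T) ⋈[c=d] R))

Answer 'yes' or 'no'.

E1 row counts bottom-up:
  T → 5
  σ[b>5](T) → 2
  R → 6
  (σ[b>5](T) ⋈[c=d] R) → 2
  σ[d>=2]((σ[b>5](T) ⋈[c=d] R)) → 2
E2 row counts bottom-up:
  T → 5
  σ[b>5](T) → 2
  R → 6
  (σ[b>5](T) ⋈[c=d] R) → 2
  σ[d<2]((σ[b>5](T) ⋈[c=d] R)) → 0

E1 result:
b | c | y | w | d | v
9 | 7 | s | q | 7 | t
9 | 7 | s | r | 7 | s
E2 result:
b | c | y | w | d | v
(0 rows)
Witness: (9, 7, 's', 'q', 7, 't') appears 1× in E1 but 0× in E2.

no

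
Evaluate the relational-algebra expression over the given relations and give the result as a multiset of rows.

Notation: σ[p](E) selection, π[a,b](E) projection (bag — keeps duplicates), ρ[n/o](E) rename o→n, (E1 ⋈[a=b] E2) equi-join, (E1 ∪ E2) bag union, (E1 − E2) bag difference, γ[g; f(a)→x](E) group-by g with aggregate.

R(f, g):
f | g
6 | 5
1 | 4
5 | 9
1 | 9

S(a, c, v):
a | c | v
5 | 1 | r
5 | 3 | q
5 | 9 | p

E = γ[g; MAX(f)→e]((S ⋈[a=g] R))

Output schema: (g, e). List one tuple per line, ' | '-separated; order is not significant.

Subexpression sizes:
  S → 3
  R → 4
  (S ⋈[a=g] R) → 3
  γ[g; MAX(f)→e]((S ⋈[a=g] R)) → 1

== RESULT ==
g | e
5 | 6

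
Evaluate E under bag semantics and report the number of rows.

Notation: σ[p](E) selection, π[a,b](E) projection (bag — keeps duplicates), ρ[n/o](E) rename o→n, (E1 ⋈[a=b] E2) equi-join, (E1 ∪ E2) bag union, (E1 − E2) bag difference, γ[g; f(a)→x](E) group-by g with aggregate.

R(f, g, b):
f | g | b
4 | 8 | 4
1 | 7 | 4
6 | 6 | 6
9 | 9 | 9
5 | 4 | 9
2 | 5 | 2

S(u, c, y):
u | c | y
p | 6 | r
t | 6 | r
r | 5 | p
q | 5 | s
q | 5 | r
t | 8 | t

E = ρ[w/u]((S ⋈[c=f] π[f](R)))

Stepwise |·|:
  S → 6
  R → 6
  π[f](R) → 6
  (S ⋈[c=f] π[f](R)) → 5
  ρ[w/u]((S ⋈[c=f] π[f](R))) → 5

|E| = 5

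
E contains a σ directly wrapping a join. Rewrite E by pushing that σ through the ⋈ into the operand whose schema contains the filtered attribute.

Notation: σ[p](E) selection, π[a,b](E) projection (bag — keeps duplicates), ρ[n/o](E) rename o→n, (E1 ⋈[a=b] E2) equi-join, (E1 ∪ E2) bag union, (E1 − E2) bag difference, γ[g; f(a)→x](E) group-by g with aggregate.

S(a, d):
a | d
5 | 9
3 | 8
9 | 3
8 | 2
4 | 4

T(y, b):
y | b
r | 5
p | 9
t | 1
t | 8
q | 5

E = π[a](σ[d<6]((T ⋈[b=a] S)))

σ filters on d, owned by the right side.
E' = π[a]((T ⋈[b=a] σ[d<6](S)))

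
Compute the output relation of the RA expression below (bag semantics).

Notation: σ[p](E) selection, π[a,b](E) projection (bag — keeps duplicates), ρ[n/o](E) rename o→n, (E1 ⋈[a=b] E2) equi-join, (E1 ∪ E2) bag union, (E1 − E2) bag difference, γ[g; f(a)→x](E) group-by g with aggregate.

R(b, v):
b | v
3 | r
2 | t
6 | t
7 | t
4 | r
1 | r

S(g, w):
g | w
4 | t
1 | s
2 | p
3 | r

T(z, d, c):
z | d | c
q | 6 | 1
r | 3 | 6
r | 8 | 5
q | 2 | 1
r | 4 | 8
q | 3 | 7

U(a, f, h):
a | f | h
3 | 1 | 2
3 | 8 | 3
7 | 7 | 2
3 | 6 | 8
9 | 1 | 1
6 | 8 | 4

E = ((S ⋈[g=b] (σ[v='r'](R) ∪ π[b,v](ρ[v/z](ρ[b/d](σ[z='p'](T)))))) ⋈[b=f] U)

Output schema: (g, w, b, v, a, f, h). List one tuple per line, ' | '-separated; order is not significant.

Row counts bottom-up:
  S → 4
  R → 6
  σ[v='r'](R) → 3
  T → 6
  σ[z='p'](T) → 0
  ρ[b/d](σ[z='p'](T)) → 0
  ρ[v/z](ρ[b/d](σ[z='p'](T))) → 0
  π[b,v](ρ[v/z](ρ[b/d](σ[z='p'](T)))) → 0
  (σ[v='r'](R) ∪ π[b,v](ρ[v/z](ρ[b/d](σ[z='p'](T))))) → 3
  (S ⋈[g=b] (σ[v='r'](R) ∪ π[b,v](ρ[v/z](ρ[b/d](σ[z='p'](T)))))) → 3
  U → 6
  ((S ⋈[g=b] (σ[v='r'](R) ∪ π[b,v](ρ[v/z](ρ[b/d](σ[z='p'](T)))))) ⋈[b=f] U) → 2

== RESULT ==
g | w | b | v | a | f | h
1 | s | 1 | r | 3 | 1 | 2
1 | s | 1 | r | 9 | 1 | 1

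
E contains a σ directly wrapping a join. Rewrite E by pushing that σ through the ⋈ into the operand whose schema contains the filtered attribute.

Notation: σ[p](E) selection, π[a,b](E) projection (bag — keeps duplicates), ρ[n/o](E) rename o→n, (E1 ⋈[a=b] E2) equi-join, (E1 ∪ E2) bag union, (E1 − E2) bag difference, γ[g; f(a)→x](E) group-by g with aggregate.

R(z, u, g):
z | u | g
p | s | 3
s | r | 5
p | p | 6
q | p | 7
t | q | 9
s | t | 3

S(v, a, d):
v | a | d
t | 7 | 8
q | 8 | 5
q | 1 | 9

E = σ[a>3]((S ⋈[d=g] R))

σ filters on a, owned by the left side.
E' = (σ[a>3](S) ⋈[d=g] R)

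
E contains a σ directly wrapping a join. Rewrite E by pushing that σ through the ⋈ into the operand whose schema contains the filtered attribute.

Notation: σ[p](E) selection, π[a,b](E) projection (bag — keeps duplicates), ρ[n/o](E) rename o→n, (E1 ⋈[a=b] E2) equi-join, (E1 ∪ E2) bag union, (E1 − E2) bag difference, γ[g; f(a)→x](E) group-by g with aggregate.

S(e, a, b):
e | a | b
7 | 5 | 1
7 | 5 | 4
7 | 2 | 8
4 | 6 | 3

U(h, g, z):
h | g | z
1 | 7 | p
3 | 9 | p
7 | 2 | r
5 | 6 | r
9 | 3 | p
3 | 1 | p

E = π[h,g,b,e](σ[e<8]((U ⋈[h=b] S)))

σ filters on e, owned by the right side.
E' = π[h,g,b,e]((U ⋈[h=b] σ[e<8](S)))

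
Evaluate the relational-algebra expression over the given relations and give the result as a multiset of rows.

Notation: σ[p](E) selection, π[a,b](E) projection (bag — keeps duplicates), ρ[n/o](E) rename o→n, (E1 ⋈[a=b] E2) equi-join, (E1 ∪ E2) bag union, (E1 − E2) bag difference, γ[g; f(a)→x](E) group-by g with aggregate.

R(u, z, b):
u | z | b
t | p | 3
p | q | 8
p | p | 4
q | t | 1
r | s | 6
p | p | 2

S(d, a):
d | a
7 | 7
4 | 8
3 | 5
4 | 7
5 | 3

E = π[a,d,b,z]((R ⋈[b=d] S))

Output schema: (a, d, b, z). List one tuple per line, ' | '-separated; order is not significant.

Per-node cardinality:
  R → 6
  S → 5
  (R ⋈[b=d] S) → 3
  π[a,d,b,z]((R ⋈[b=d] S)) → 3

== RESULT ==
a | d | b | z
5 | 3 | 3 | p
7 | 4 | 4 | p
8 | 4 | 4 | p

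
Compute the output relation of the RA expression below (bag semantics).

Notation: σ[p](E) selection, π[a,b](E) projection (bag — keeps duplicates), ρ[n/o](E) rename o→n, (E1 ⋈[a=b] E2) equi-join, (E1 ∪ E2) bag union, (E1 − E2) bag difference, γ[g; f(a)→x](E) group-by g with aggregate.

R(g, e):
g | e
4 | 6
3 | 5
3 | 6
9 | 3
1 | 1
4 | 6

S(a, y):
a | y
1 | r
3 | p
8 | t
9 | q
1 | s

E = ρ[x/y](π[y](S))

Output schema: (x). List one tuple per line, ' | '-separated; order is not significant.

Row counts bottom-up:
  S → 5
  π[y](S) → 5
  ρ[x/y](π[y](S)) → 5

== RESULT ==
x
p
q
r
s
t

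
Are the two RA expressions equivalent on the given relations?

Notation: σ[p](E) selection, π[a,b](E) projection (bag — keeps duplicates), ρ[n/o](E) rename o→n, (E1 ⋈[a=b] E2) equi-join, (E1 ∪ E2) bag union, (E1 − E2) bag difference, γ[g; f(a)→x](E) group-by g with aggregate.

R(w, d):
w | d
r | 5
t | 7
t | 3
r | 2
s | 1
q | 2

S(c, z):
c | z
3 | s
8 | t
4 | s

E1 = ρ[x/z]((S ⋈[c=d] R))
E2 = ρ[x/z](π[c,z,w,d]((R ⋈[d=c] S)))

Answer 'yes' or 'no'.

E1 subexpression sizes:
  S → 3
  R → 6
  (S ⋈[c=d] R) → 1
  ρ[x/z]((S ⋈[c=d] R)) → 1
E2 subexpression sizes:
  R → 6
  S → 3
  (R ⋈[d=c] S) → 1
  π[c,z,w,d]((R ⋈[d=c] S)) → 1
  ρ[x/z](π[c,z,w,d]((R ⋈[d=c] S))) → 1

E1 and E2 produce the same multiset:
c | x | w | d
3 | s | t | 3

yes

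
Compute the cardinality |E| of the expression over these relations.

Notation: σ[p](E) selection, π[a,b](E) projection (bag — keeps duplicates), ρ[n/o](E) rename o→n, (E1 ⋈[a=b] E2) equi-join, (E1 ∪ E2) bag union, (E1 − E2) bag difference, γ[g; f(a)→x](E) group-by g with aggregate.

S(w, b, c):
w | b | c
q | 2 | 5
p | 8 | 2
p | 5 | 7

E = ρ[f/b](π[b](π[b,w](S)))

Stepwise |·|:
  S → 3
  π[b,w](S) → 3
  π[b](π[b,w](S)) → 3
  ρ[f/b](π[b](π[b,w](S))) → 3

|E| = 3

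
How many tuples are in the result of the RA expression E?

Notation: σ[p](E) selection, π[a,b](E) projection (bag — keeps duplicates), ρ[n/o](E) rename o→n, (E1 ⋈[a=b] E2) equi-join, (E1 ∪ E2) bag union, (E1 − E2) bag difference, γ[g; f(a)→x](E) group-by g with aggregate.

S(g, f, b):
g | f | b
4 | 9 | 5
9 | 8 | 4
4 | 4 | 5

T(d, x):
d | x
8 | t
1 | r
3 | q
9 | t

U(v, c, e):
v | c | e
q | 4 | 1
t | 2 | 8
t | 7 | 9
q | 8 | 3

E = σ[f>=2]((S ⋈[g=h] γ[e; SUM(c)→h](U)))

Subexpression sizes:
  S → 3
  U → 4
  γ[e; SUM(c)→h](U) → 4
  (S ⋈[g=h] γ[e; SUM(c)→h](U)) → 2
  σ[f>=2]((S ⋈[g=h] γ[e; SUM(c)→h](U))) → 2

|E| = 2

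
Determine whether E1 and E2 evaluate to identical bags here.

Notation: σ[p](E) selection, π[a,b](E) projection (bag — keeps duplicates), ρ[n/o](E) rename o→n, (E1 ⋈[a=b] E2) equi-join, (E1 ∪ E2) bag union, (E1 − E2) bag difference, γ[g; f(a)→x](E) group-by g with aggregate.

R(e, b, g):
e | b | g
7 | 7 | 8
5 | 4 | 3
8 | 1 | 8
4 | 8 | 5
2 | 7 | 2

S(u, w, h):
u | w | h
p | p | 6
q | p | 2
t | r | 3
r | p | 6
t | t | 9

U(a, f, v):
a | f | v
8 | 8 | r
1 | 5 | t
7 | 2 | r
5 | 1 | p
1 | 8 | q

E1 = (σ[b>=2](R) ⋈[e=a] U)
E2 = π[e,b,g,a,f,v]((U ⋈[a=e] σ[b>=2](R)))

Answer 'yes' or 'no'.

E1 stepwise |·|:
  R → 5
  σ[b>=2](R) → 4
  U → 5
  (σ[b>=2](R) ⋈[e=a] U) → 2
E2 stepwise |·|:
  U → 5
  R → 5
  σ[b>=2](R) → 4
  (U ⋈[a=e] σ[b>=2](R)) → 2
  π[e,b,g,a,f,v]((U ⋈[a=e] σ[b>=2](R))) → 2

E1 and E2 produce the same multiset:
e | b | g | a | f | v
5 | 4 | 3 | 5 | 1 | p
7 | 7 | 8 | 7 | 2 | r

yes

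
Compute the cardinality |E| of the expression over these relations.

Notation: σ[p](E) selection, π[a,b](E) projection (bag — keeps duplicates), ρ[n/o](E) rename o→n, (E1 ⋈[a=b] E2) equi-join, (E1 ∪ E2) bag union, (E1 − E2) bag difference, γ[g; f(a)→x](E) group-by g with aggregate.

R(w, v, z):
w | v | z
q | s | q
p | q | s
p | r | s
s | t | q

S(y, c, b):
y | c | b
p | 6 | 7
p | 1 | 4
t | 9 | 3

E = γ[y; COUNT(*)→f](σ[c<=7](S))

Row counts bottom-up:
  S → 3
  σ[c<=7](S) → 2
  γ[y; COUNT(*)→f](σ[c<=7](S)) → 1

|E| = 1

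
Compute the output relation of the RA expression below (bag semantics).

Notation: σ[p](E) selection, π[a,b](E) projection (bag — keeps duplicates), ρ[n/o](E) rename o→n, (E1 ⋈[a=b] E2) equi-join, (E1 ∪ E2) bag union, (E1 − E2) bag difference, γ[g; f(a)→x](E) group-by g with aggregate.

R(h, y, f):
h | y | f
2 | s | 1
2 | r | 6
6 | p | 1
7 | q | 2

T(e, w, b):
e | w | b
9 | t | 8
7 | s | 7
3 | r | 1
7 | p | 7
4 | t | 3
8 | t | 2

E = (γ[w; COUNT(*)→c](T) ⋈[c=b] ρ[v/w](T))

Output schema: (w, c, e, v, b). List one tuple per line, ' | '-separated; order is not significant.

Per-node cardinality:
  T → 6
  γ[w; COUNT(*)→c](T) → 4
  T → 6
  ρ[v/w](T) → 6
  (γ[w; COUNT(*)→c](T) ⋈[c=b] ρ[v/w](T)) → 4

== RESULT ==
w | c | e | v | b
p | 1 | 3 | r | 1
r | 1 | 3 | r | 1
s | 1 | 3 | r | 1
t | 3 | 4 | t | 3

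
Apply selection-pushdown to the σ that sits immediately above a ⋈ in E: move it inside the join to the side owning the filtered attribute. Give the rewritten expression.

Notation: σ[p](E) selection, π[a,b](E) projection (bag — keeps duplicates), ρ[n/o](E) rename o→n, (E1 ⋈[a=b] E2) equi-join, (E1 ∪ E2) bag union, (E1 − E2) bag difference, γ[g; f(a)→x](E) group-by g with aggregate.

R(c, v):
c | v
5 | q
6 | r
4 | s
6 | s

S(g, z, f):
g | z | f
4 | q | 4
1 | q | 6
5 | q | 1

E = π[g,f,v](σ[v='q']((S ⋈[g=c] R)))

σ filters on v, owned by the right side.
E' = π[g,f,v]((S ⋈[g=c] σ[v='q'](R)))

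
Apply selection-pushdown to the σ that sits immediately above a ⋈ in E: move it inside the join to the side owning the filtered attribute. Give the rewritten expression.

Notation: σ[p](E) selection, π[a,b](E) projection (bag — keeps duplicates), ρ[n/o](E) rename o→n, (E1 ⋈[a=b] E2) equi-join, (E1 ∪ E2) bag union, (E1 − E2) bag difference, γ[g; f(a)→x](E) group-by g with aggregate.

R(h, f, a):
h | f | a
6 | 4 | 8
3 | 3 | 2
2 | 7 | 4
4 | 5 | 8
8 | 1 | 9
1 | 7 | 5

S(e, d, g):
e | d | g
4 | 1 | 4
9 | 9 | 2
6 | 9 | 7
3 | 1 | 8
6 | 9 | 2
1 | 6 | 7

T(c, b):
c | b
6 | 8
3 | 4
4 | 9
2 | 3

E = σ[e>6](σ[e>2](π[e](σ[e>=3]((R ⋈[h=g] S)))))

σ filters on e, owned by the right side.
E' = σ[e>6](σ[e>2](π[e]((R ⋈[h=g] σ[e>=3](S)))))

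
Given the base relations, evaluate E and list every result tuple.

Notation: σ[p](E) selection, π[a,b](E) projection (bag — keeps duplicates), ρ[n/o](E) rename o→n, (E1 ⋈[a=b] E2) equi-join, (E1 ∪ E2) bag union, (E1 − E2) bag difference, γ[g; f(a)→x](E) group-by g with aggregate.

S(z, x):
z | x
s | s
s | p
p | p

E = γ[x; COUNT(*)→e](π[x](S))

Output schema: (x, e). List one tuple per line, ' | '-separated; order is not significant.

Stepwise |·|:
  S → 3
  π[x](S) → 3
  γ[x; COUNT(*)→e](π[x](S)) → 2

== RESULT ==
x | e
p | 2
s | 1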